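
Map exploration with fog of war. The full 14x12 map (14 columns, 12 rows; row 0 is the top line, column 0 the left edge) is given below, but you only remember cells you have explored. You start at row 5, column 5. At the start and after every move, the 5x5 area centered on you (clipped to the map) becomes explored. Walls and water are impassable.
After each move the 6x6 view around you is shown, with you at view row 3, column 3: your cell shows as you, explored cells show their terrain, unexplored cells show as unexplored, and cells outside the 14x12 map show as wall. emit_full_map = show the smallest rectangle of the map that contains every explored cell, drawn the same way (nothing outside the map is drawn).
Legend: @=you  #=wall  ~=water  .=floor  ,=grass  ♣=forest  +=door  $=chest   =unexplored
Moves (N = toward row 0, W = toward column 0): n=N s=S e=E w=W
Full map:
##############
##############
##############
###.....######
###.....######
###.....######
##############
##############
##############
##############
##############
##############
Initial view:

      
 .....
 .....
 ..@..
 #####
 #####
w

      
 #....
 #....
 #.@..
 #####
 #####

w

      
 ##...
 ##...
 ##@..
 #####
 #####

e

      
##....
##....
##.@..
######
######

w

      
 ##...
 ##...
 ##@..
 #####
 #####

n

      
 #####
 ##...
 ##@..
 ##...
 #####

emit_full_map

#####  
##.....
##@....
##.....
#######
#######

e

      
######
##....
##.@..
##....
######

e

      
######
#.....
#..@..
#.....
######

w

      
######
##....
##.@..
##....
######

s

######
##....
##....
##.@..
######
######

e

######
#.....
#.....
#..@..
######
######

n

      
######
#.....
#..@..
#.....
######

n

      
 #####
######
#..@..
#.....
#.....

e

      
######
######
...@.#
.....#
.....#

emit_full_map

  ######
########
##...@.#
##.....#
##.....#
####### 
####### 

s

######
######
.....#
...@.#
.....#
######

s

######
.....#
.....#
...@.#
######
######

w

######
#.....
#.....
#..@..
######
######

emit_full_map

  ######
########
##.....#
##.....#
##..@..#
########
########


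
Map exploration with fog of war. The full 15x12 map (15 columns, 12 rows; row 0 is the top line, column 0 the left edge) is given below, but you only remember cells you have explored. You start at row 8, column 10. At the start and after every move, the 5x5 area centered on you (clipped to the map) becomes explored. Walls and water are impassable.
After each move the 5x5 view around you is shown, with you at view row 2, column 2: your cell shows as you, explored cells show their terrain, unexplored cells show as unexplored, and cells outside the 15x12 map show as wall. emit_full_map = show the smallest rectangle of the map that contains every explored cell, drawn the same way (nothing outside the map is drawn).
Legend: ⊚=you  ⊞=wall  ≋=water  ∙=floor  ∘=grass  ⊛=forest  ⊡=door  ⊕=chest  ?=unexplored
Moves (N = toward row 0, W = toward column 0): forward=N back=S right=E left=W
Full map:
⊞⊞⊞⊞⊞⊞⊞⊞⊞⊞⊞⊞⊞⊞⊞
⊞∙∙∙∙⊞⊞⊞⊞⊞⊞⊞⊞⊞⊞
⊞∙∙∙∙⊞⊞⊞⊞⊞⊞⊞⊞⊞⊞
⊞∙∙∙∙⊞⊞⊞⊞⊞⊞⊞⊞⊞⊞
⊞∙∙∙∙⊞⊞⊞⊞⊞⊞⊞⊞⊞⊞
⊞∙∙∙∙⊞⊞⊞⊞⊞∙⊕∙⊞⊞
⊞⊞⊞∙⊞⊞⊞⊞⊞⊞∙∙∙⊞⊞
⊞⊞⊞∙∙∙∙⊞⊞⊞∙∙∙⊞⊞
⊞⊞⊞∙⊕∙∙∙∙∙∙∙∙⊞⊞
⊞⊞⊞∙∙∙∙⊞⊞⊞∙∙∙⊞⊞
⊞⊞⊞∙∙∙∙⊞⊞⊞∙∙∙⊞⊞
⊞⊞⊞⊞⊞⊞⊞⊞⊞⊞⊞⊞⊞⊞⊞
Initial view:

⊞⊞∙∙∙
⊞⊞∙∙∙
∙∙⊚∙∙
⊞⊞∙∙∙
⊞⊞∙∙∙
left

⊞⊞⊞∙∙
⊞⊞⊞∙∙
∙∙⊚∙∙
⊞⊞⊞∙∙
⊞⊞⊞∙∙

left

⊞⊞⊞⊞∙
∙⊞⊞⊞∙
∙∙⊚∙∙
∙⊞⊞⊞∙
∙⊞⊞⊞∙

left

⊞⊞⊞⊞⊞
∙∙⊞⊞⊞
∙∙⊚∙∙
∙∙⊞⊞⊞
∙∙⊞⊞⊞

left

⊞⊞⊞⊞⊞
∙∙∙⊞⊞
⊕∙⊚∙∙
∙∙∙⊞⊞
∙∙∙⊞⊞

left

∙⊞⊞⊞⊞
∙∙∙∙⊞
∙⊕⊚∙∙
∙∙∙∙⊞
∙∙∙∙⊞

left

⊞∙⊞⊞⊞
⊞∙∙∙∙
⊞∙⊚∙∙
⊞∙∙∙∙
⊞∙∙∙∙

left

⊞⊞∙⊞⊞
⊞⊞∙∙∙
⊞⊞⊚⊕∙
⊞⊞∙∙∙
⊞⊞∙∙∙

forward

∙∙∙∙⊞
⊞⊞∙⊞⊞
⊞⊞⊚∙∙
⊞⊞∙⊕∙
⊞⊞∙∙∙

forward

∙∙∙∙⊞
∙∙∙∙⊞
⊞⊞⊚⊞⊞
⊞⊞∙∙∙
⊞⊞∙⊕∙

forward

∙∙∙∙⊞
∙∙∙∙⊞
∙∙⊚∙⊞
⊞⊞∙⊞⊞
⊞⊞∙∙∙

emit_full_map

∙∙∙∙⊞???????
∙∙∙∙⊞???????
∙∙⊚∙⊞???????
⊞⊞∙⊞⊞⊞⊞⊞⊞∙∙∙
⊞⊞∙∙∙∙⊞⊞⊞∙∙∙
⊞⊞∙⊕∙∙∙∙∙∙∙∙
⊞⊞∙∙∙∙⊞⊞⊞∙∙∙
⊞⊞∙∙∙∙⊞⊞⊞∙∙∙


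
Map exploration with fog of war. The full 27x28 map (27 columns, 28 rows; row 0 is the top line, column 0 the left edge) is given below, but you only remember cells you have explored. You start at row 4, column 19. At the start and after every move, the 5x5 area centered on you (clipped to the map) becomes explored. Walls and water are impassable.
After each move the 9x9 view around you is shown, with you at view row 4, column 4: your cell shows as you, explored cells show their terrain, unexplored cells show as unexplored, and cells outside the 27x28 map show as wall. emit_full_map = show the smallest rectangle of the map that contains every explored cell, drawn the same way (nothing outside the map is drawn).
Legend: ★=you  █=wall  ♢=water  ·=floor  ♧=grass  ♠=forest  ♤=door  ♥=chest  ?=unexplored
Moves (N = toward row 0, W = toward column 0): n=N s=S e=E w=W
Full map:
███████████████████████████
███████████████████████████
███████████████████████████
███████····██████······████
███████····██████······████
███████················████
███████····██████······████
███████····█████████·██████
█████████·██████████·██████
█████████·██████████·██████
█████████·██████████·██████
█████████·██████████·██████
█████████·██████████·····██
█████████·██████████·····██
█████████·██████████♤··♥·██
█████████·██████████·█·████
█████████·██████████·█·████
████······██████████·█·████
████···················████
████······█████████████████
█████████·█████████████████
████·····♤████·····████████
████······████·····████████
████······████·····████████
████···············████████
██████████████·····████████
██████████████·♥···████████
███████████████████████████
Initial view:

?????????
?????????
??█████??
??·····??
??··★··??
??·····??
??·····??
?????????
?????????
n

█████████
?????????
??█████??
??█████??
??··★··??
??·····??
??·····??
??·····??
?????????

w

█████████
?????????
??██████?
??██████?
??█·★···?
??█·····?
??······?
???·····?
?????????

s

?????????
??██████?
??██████?
??█·····?
??█·★···?
??······?
??█·····?
?????????
?????????

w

?????????
???██████
??███████
??██·····
??██★····
??·······
??██·····
?????????
?????????

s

???██████
??███████
??██·····
??██·····
??··★····
??██·····
??█████??
?????????
?????????

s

??███████
??██·····
??██·····
??·······
??██★····
??█████??
??█████??
?????????
?????????

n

???██████
??███████
??██·····
??██·····
??··★····
??██·····
??█████??
??█████??
?????????

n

?????????
???██████
??███████
??██·····
??██★····
??·······
??██·····
??█████??
??█████??

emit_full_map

?██████
███████
██·····
██★····
·······
██·····
█████??
█████??

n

█████████
?????????
??███████
??███████
??██★····
??██·····
??·······
??██·····
??█████??

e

█████████
?????????
?███████?
?███████?
?██·★···?
?██·····?
?·······?
?██·····?
?█████???

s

?????????
?███████?
?███████?
?██·····?
?██·★···?
?·······?
?██·····?
?█████???
?█████???

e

?????????
███████??
███████??
██·····??
██··★··??
·······??
██·····??
█████????
█████????

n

█████████
?????????
███████??
███████??
██··★··??
██·····??
·······??
██·····??
█████????

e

█████████
?????????
███████??
███████??
█···★··??
█······??
·······??
█·····???
████?????

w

█████████
?????????
████████?
████████?
██··★···?
██······?
········?
██·····??
█████????

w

█████████
?????????
?████████
?████████
?██·★····
?██······
?········
?██·····?
?█████???

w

█████████
?????????
??███████
??███████
??██★····
??██·····
??·······
??██·····
??█████??

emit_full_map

████████
████████
██★·····
██······
········
██·····?
█████???
█████???

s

?????????
??███████
??███████
??██·····
??██★····
??·······
??██·····
??█████??
??█████??

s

??███████
??███████
??██·····
??██·····
??··★····
??██·····
??█████??
??█████??
?????????

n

?????????
??███████
??███████
??██·····
??██★····
??·······
??██·····
??█████??
??█████??

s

??███████
??███████
??██·····
??██·····
??··★····
??██·····
??█████??
??█████??
?????????

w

???██████
???██████
??███····
??███····
??··★····
??███····
??██████?
???█████?
?????????

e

??███████
??███████
?███·····
?███·····
?···★····
?███·····
?██████??
??█████??
?????????

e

?████████
?████████
███······
███······
····★····
███·····?
██████·??
?█████???
?????????

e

████████?
████████?
██······?
██······?
····★···?
██·····??
█████·█??
█████????
?????????

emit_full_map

?████████
?████████
███······
███······
·····★···
███·····?
██████·█?
?█████???

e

███████??
███████??
█······??
█······??
····★··??
█······??
████·██??
████?????
?????????

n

?????????
███████??
███████??
█······??
█···★··??
·······??
█······??
████·██??
████?????

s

███████??
███████??
█······??
█······??
····★··??
█······??
████·██??
████?????
?????????

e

██████???
██████???
······█??
······█??
····★·█??
······█??
███·███??
███??????
?????????

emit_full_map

?████████?
?████████?
███······█
███······█
·······★·█
███······█
██████·███
?█████????

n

?????????
██████???
███████??
······█??
····★·█??
······█??
······█??
███·███??
███??????

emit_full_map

?████████?
?█████████
███······█
███····★·█
·········█
███······█
██████·███
?█████????


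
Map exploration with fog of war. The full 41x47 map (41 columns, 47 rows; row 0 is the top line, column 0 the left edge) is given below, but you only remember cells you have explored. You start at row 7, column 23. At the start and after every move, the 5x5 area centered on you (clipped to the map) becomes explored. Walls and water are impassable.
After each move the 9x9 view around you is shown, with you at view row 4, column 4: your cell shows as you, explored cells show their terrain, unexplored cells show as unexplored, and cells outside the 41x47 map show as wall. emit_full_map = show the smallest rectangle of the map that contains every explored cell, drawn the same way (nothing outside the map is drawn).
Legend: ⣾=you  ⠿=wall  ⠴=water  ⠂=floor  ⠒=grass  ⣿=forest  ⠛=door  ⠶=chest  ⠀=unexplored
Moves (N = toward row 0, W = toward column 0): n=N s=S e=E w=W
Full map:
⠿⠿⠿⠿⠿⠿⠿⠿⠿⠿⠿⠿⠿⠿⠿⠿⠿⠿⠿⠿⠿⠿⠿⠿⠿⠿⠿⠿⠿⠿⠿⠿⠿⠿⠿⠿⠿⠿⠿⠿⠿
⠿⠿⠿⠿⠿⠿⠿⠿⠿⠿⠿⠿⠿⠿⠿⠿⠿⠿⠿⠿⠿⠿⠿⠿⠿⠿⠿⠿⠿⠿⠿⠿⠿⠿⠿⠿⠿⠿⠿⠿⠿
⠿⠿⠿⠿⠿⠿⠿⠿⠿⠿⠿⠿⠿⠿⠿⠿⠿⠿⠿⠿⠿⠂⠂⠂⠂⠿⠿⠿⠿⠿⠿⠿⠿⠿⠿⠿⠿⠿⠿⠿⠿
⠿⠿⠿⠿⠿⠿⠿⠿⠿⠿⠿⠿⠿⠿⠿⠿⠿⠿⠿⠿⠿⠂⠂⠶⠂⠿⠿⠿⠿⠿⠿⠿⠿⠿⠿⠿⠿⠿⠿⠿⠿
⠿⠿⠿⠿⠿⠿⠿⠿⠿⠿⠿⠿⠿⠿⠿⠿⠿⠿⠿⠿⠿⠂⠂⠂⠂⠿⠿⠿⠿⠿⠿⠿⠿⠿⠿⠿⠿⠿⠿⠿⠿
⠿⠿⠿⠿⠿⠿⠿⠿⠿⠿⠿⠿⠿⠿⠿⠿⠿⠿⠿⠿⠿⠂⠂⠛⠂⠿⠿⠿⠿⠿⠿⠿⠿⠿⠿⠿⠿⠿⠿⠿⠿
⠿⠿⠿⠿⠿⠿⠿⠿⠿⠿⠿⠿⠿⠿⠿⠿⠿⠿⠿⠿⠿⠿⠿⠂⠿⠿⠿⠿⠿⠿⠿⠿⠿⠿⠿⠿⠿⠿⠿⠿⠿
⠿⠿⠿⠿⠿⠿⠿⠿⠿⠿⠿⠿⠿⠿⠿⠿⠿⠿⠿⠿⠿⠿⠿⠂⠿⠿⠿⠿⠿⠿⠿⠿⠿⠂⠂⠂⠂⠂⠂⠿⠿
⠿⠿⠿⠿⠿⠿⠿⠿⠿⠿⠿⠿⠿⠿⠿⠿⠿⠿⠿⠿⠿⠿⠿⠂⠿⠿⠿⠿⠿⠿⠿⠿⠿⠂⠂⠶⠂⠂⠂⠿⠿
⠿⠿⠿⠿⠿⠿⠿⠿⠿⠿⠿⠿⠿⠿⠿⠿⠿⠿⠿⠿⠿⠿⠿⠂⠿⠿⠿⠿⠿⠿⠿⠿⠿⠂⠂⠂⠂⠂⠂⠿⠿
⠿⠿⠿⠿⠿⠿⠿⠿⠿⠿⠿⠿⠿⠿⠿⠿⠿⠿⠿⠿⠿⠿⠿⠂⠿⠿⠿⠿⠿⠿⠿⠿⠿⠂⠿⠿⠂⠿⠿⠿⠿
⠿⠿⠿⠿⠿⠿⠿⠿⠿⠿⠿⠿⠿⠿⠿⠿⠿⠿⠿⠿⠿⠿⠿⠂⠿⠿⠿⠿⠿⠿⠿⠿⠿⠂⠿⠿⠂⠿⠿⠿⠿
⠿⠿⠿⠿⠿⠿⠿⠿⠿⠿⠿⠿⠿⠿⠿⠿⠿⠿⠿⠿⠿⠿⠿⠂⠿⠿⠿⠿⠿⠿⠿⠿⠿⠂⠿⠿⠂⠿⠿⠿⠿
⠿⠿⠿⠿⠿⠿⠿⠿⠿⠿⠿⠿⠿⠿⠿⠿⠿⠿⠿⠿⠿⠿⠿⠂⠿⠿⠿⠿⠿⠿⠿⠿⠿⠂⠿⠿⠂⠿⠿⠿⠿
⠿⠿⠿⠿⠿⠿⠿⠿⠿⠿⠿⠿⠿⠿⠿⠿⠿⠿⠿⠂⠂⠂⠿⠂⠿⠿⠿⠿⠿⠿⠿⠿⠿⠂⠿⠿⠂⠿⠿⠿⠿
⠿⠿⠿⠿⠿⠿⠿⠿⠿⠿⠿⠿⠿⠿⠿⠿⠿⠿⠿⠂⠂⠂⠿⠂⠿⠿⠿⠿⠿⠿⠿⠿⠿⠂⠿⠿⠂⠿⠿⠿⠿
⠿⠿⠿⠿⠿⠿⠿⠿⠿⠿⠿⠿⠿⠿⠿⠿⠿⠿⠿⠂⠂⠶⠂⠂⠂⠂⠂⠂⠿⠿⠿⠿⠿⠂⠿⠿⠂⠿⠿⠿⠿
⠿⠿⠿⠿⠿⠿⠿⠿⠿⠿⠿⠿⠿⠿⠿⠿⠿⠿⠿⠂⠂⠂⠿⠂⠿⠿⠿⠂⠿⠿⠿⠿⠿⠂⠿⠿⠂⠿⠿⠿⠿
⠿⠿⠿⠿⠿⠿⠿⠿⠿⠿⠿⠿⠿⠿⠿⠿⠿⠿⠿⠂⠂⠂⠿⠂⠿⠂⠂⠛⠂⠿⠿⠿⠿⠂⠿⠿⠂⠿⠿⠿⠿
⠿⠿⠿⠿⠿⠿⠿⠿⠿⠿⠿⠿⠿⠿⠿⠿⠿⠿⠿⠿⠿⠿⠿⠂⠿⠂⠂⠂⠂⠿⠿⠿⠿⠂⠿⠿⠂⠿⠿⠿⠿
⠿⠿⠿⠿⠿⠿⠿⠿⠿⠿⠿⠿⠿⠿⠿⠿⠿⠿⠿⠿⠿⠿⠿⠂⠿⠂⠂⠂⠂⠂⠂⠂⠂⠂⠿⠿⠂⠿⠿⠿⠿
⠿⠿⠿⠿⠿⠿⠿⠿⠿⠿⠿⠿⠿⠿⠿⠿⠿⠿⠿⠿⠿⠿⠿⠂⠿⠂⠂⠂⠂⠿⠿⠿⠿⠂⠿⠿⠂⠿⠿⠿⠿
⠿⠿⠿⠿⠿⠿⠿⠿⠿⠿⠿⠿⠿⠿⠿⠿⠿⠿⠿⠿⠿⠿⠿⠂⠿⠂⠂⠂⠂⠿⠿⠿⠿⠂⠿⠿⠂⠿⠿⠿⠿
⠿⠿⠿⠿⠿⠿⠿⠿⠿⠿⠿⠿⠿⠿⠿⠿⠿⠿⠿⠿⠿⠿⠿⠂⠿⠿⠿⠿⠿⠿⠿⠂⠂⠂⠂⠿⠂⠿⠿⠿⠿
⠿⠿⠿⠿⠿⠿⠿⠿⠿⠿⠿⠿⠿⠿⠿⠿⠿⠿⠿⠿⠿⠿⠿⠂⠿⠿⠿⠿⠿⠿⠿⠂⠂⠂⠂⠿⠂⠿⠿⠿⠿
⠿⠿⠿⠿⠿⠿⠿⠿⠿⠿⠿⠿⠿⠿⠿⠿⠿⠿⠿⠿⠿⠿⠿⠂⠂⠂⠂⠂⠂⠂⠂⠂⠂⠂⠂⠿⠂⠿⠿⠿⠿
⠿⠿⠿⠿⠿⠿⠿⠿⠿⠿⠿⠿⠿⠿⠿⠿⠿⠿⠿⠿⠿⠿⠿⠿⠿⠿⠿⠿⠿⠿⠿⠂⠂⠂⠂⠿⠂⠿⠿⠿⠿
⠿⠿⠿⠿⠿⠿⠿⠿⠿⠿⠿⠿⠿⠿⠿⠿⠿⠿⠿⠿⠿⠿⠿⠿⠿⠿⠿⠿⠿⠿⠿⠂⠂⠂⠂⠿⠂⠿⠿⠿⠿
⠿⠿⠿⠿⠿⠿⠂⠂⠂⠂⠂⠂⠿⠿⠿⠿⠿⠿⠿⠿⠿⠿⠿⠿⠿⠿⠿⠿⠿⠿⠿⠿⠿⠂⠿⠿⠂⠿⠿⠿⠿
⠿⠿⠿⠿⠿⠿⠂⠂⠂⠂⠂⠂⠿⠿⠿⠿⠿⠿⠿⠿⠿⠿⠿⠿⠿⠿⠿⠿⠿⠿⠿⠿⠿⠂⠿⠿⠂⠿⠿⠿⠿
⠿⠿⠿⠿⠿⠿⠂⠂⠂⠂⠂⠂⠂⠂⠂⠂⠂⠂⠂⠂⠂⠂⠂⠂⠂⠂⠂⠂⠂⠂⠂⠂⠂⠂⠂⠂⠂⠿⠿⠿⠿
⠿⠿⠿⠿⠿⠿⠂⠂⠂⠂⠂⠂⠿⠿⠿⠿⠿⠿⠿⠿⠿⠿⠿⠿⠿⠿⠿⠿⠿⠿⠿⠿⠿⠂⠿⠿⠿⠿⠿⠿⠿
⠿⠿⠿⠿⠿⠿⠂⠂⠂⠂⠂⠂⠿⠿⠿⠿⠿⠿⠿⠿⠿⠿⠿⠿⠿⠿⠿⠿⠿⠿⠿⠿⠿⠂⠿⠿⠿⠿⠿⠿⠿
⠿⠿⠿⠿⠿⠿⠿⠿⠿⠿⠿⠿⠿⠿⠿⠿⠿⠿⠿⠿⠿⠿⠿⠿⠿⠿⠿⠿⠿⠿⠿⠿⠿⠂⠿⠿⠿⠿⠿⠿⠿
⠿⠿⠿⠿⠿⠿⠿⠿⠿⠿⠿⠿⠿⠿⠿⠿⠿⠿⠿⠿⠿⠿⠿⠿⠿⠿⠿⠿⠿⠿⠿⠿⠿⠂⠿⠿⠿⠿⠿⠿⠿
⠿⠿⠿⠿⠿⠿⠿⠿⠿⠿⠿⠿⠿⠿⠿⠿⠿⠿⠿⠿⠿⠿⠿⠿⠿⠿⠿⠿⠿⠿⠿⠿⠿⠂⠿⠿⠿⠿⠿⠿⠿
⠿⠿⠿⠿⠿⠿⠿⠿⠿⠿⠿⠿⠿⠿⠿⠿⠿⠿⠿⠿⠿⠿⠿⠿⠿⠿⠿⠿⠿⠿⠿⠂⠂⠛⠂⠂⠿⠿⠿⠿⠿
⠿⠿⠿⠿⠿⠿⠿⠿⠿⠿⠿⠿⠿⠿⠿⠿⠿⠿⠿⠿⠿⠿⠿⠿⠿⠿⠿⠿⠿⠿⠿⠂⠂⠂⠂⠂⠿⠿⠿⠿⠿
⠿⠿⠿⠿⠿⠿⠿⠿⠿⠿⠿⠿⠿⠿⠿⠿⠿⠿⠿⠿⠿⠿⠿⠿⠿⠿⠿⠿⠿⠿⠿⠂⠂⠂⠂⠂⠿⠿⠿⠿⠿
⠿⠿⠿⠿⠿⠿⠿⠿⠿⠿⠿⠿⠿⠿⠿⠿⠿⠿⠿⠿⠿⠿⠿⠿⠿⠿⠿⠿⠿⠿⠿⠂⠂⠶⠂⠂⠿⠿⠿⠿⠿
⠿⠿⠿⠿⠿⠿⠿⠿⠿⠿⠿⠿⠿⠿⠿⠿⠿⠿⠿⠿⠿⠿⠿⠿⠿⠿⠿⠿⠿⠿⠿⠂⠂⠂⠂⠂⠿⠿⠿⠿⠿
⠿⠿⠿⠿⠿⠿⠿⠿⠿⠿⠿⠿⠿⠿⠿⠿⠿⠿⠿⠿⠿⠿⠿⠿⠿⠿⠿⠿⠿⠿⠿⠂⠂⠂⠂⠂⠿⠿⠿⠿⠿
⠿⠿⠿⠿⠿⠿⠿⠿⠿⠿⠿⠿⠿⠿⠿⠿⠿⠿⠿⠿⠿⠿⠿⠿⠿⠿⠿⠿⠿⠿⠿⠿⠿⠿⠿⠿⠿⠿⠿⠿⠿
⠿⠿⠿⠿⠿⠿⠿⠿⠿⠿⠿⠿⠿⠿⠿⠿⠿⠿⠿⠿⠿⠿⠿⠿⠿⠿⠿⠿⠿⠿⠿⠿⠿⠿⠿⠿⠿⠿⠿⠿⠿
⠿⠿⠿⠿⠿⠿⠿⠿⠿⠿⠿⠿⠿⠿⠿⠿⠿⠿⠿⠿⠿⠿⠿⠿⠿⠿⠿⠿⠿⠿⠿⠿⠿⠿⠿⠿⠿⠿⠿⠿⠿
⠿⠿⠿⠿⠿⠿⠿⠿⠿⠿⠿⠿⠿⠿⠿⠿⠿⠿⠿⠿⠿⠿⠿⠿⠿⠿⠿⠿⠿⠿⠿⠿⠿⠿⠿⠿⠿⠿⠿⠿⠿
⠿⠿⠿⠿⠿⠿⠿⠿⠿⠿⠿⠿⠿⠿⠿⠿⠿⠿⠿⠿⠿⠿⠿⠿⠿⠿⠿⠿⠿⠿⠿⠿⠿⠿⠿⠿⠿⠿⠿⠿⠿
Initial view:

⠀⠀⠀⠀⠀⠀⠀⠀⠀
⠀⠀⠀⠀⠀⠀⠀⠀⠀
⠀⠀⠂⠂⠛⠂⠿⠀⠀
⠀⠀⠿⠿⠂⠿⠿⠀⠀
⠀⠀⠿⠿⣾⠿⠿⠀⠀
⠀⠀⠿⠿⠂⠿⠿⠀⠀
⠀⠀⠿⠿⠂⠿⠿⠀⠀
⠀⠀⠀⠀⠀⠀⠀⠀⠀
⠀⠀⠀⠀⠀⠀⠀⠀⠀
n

⠀⠀⠀⠀⠀⠀⠀⠀⠀
⠀⠀⠀⠀⠀⠀⠀⠀⠀
⠀⠀⠂⠂⠂⠂⠿⠀⠀
⠀⠀⠂⠂⠛⠂⠿⠀⠀
⠀⠀⠿⠿⣾⠿⠿⠀⠀
⠀⠀⠿⠿⠂⠿⠿⠀⠀
⠀⠀⠿⠿⠂⠿⠿⠀⠀
⠀⠀⠿⠿⠂⠿⠿⠀⠀
⠀⠀⠀⠀⠀⠀⠀⠀⠀

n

⠀⠀⠀⠀⠀⠀⠀⠀⠀
⠀⠀⠀⠀⠀⠀⠀⠀⠀
⠀⠀⠂⠂⠶⠂⠿⠀⠀
⠀⠀⠂⠂⠂⠂⠿⠀⠀
⠀⠀⠂⠂⣾⠂⠿⠀⠀
⠀⠀⠿⠿⠂⠿⠿⠀⠀
⠀⠀⠿⠿⠂⠿⠿⠀⠀
⠀⠀⠿⠿⠂⠿⠿⠀⠀
⠀⠀⠿⠿⠂⠿⠿⠀⠀

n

⠀⠀⠀⠀⠀⠀⠀⠀⠀
⠀⠀⠀⠀⠀⠀⠀⠀⠀
⠀⠀⠂⠂⠂⠂⠿⠀⠀
⠀⠀⠂⠂⠶⠂⠿⠀⠀
⠀⠀⠂⠂⣾⠂⠿⠀⠀
⠀⠀⠂⠂⠛⠂⠿⠀⠀
⠀⠀⠿⠿⠂⠿⠿⠀⠀
⠀⠀⠿⠿⠂⠿⠿⠀⠀
⠀⠀⠿⠿⠂⠿⠿⠀⠀

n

⠿⠿⠿⠿⠿⠿⠿⠿⠿
⠀⠀⠀⠀⠀⠀⠀⠀⠀
⠀⠀⠿⠿⠿⠿⠿⠀⠀
⠀⠀⠂⠂⠂⠂⠿⠀⠀
⠀⠀⠂⠂⣾⠂⠿⠀⠀
⠀⠀⠂⠂⠂⠂⠿⠀⠀
⠀⠀⠂⠂⠛⠂⠿⠀⠀
⠀⠀⠿⠿⠂⠿⠿⠀⠀
⠀⠀⠿⠿⠂⠿⠿⠀⠀

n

⠿⠿⠿⠿⠿⠿⠿⠿⠿
⠿⠿⠿⠿⠿⠿⠿⠿⠿
⠀⠀⠿⠿⠿⠿⠿⠀⠀
⠀⠀⠿⠿⠿⠿⠿⠀⠀
⠀⠀⠂⠂⣾⠂⠿⠀⠀
⠀⠀⠂⠂⠶⠂⠿⠀⠀
⠀⠀⠂⠂⠂⠂⠿⠀⠀
⠀⠀⠂⠂⠛⠂⠿⠀⠀
⠀⠀⠿⠿⠂⠿⠿⠀⠀

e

⠿⠿⠿⠿⠿⠿⠿⠿⠿
⠿⠿⠿⠿⠿⠿⠿⠿⠿
⠀⠿⠿⠿⠿⠿⠿⠀⠀
⠀⠿⠿⠿⠿⠿⠿⠀⠀
⠀⠂⠂⠂⣾⠿⠿⠀⠀
⠀⠂⠂⠶⠂⠿⠿⠀⠀
⠀⠂⠂⠂⠂⠿⠿⠀⠀
⠀⠂⠂⠛⠂⠿⠀⠀⠀
⠀⠿⠿⠂⠿⠿⠀⠀⠀

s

⠿⠿⠿⠿⠿⠿⠿⠿⠿
⠀⠿⠿⠿⠿⠿⠿⠀⠀
⠀⠿⠿⠿⠿⠿⠿⠀⠀
⠀⠂⠂⠂⠂⠿⠿⠀⠀
⠀⠂⠂⠶⣾⠿⠿⠀⠀
⠀⠂⠂⠂⠂⠿⠿⠀⠀
⠀⠂⠂⠛⠂⠿⠿⠀⠀
⠀⠿⠿⠂⠿⠿⠀⠀⠀
⠀⠿⠿⠂⠿⠿⠀⠀⠀

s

⠀⠿⠿⠿⠿⠿⠿⠀⠀
⠀⠿⠿⠿⠿⠿⠿⠀⠀
⠀⠂⠂⠂⠂⠿⠿⠀⠀
⠀⠂⠂⠶⠂⠿⠿⠀⠀
⠀⠂⠂⠂⣾⠿⠿⠀⠀
⠀⠂⠂⠛⠂⠿⠿⠀⠀
⠀⠿⠿⠂⠿⠿⠿⠀⠀
⠀⠿⠿⠂⠿⠿⠀⠀⠀
⠀⠿⠿⠂⠿⠿⠀⠀⠀

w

⠀⠀⠿⠿⠿⠿⠿⠿⠀
⠀⠀⠿⠿⠿⠿⠿⠿⠀
⠀⠀⠂⠂⠂⠂⠿⠿⠀
⠀⠀⠂⠂⠶⠂⠿⠿⠀
⠀⠀⠂⠂⣾⠂⠿⠿⠀
⠀⠀⠂⠂⠛⠂⠿⠿⠀
⠀⠀⠿⠿⠂⠿⠿⠿⠀
⠀⠀⠿⠿⠂⠿⠿⠀⠀
⠀⠀⠿⠿⠂⠿⠿⠀⠀

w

⠀⠀⠀⠿⠿⠿⠿⠿⠿
⠀⠀⠀⠿⠿⠿⠿⠿⠿
⠀⠀⠿⠂⠂⠂⠂⠿⠿
⠀⠀⠿⠂⠂⠶⠂⠿⠿
⠀⠀⠿⠂⣾⠂⠂⠿⠿
⠀⠀⠿⠂⠂⠛⠂⠿⠿
⠀⠀⠿⠿⠿⠂⠿⠿⠿
⠀⠀⠀⠿⠿⠂⠿⠿⠀
⠀⠀⠀⠿⠿⠂⠿⠿⠀

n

⠿⠿⠿⠿⠿⠿⠿⠿⠿
⠀⠀⠀⠿⠿⠿⠿⠿⠿
⠀⠀⠿⠿⠿⠿⠿⠿⠿
⠀⠀⠿⠂⠂⠂⠂⠿⠿
⠀⠀⠿⠂⣾⠶⠂⠿⠿
⠀⠀⠿⠂⠂⠂⠂⠿⠿
⠀⠀⠿⠂⠂⠛⠂⠿⠿
⠀⠀⠿⠿⠿⠂⠿⠿⠿
⠀⠀⠀⠿⠿⠂⠿⠿⠀

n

⠿⠿⠿⠿⠿⠿⠿⠿⠿
⠿⠿⠿⠿⠿⠿⠿⠿⠿
⠀⠀⠿⠿⠿⠿⠿⠿⠿
⠀⠀⠿⠿⠿⠿⠿⠿⠿
⠀⠀⠿⠂⣾⠂⠂⠿⠿
⠀⠀⠿⠂⠂⠶⠂⠿⠿
⠀⠀⠿⠂⠂⠂⠂⠿⠿
⠀⠀⠿⠂⠂⠛⠂⠿⠿
⠀⠀⠿⠿⠿⠂⠿⠿⠿

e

⠿⠿⠿⠿⠿⠿⠿⠿⠿
⠿⠿⠿⠿⠿⠿⠿⠿⠿
⠀⠿⠿⠿⠿⠿⠿⠿⠀
⠀⠿⠿⠿⠿⠿⠿⠿⠀
⠀⠿⠂⠂⣾⠂⠿⠿⠀
⠀⠿⠂⠂⠶⠂⠿⠿⠀
⠀⠿⠂⠂⠂⠂⠿⠿⠀
⠀⠿⠂⠂⠛⠂⠿⠿⠀
⠀⠿⠿⠿⠂⠿⠿⠿⠀

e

⠿⠿⠿⠿⠿⠿⠿⠿⠿
⠿⠿⠿⠿⠿⠿⠿⠿⠿
⠿⠿⠿⠿⠿⠿⠿⠀⠀
⠿⠿⠿⠿⠿⠿⠿⠀⠀
⠿⠂⠂⠂⣾⠿⠿⠀⠀
⠿⠂⠂⠶⠂⠿⠿⠀⠀
⠿⠂⠂⠂⠂⠿⠿⠀⠀
⠿⠂⠂⠛⠂⠿⠿⠀⠀
⠿⠿⠿⠂⠿⠿⠿⠀⠀

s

⠿⠿⠿⠿⠿⠿⠿⠿⠿
⠿⠿⠿⠿⠿⠿⠿⠀⠀
⠿⠿⠿⠿⠿⠿⠿⠀⠀
⠿⠂⠂⠂⠂⠿⠿⠀⠀
⠿⠂⠂⠶⣾⠿⠿⠀⠀
⠿⠂⠂⠂⠂⠿⠿⠀⠀
⠿⠂⠂⠛⠂⠿⠿⠀⠀
⠿⠿⠿⠂⠿⠿⠿⠀⠀
⠀⠿⠿⠂⠿⠿⠀⠀⠀

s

⠿⠿⠿⠿⠿⠿⠿⠀⠀
⠿⠿⠿⠿⠿⠿⠿⠀⠀
⠿⠂⠂⠂⠂⠿⠿⠀⠀
⠿⠂⠂⠶⠂⠿⠿⠀⠀
⠿⠂⠂⠂⣾⠿⠿⠀⠀
⠿⠂⠂⠛⠂⠿⠿⠀⠀
⠿⠿⠿⠂⠿⠿⠿⠀⠀
⠀⠿⠿⠂⠿⠿⠀⠀⠀
⠀⠿⠿⠂⠿⠿⠀⠀⠀

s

⠿⠿⠿⠿⠿⠿⠿⠀⠀
⠿⠂⠂⠂⠂⠿⠿⠀⠀
⠿⠂⠂⠶⠂⠿⠿⠀⠀
⠿⠂⠂⠂⠂⠿⠿⠀⠀
⠿⠂⠂⠛⣾⠿⠿⠀⠀
⠿⠿⠿⠂⠿⠿⠿⠀⠀
⠀⠿⠿⠂⠿⠿⠿⠀⠀
⠀⠿⠿⠂⠿⠿⠀⠀⠀
⠀⠿⠿⠂⠿⠿⠀⠀⠀

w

⠀⠿⠿⠿⠿⠿⠿⠿⠀
⠀⠿⠂⠂⠂⠂⠿⠿⠀
⠀⠿⠂⠂⠶⠂⠿⠿⠀
⠀⠿⠂⠂⠂⠂⠿⠿⠀
⠀⠿⠂⠂⣾⠂⠿⠿⠀
⠀⠿⠿⠿⠂⠿⠿⠿⠀
⠀⠀⠿⠿⠂⠿⠿⠿⠀
⠀⠀⠿⠿⠂⠿⠿⠀⠀
⠀⠀⠿⠿⠂⠿⠿⠀⠀

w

⠀⠀⠿⠿⠿⠿⠿⠿⠿
⠀⠀⠿⠂⠂⠂⠂⠿⠿
⠀⠀⠿⠂⠂⠶⠂⠿⠿
⠀⠀⠿⠂⠂⠂⠂⠿⠿
⠀⠀⠿⠂⣾⠛⠂⠿⠿
⠀⠀⠿⠿⠿⠂⠿⠿⠿
⠀⠀⠿⠿⠿⠂⠿⠿⠿
⠀⠀⠀⠿⠿⠂⠿⠿⠀
⠀⠀⠀⠿⠿⠂⠿⠿⠀

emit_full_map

⠿⠿⠿⠿⠿⠿⠿
⠿⠿⠿⠿⠿⠿⠿
⠿⠂⠂⠂⠂⠿⠿
⠿⠂⠂⠶⠂⠿⠿
⠿⠂⠂⠂⠂⠿⠿
⠿⠂⣾⠛⠂⠿⠿
⠿⠿⠿⠂⠿⠿⠿
⠿⠿⠿⠂⠿⠿⠿
⠀⠿⠿⠂⠿⠿⠀
⠀⠿⠿⠂⠿⠿⠀

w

⠀⠀⠀⠿⠿⠿⠿⠿⠿
⠀⠀⠀⠿⠂⠂⠂⠂⠿
⠀⠀⠿⠿⠂⠂⠶⠂⠿
⠀⠀⠿⠿⠂⠂⠂⠂⠿
⠀⠀⠿⠿⣾⠂⠛⠂⠿
⠀⠀⠿⠿⠿⠿⠂⠿⠿
⠀⠀⠿⠿⠿⠿⠂⠿⠿
⠀⠀⠀⠀⠿⠿⠂⠿⠿
⠀⠀⠀⠀⠿⠿⠂⠿⠿

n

⠀⠀⠀⠿⠿⠿⠿⠿⠿
⠀⠀⠀⠿⠿⠿⠿⠿⠿
⠀⠀⠿⠿⠂⠂⠂⠂⠿
⠀⠀⠿⠿⠂⠂⠶⠂⠿
⠀⠀⠿⠿⣾⠂⠂⠂⠿
⠀⠀⠿⠿⠂⠂⠛⠂⠿
⠀⠀⠿⠿⠿⠿⠂⠿⠿
⠀⠀⠿⠿⠿⠿⠂⠿⠿
⠀⠀⠀⠀⠿⠿⠂⠿⠿

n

⠿⠿⠿⠿⠿⠿⠿⠿⠿
⠀⠀⠀⠿⠿⠿⠿⠿⠿
⠀⠀⠿⠿⠿⠿⠿⠿⠿
⠀⠀⠿⠿⠂⠂⠂⠂⠿
⠀⠀⠿⠿⣾⠂⠶⠂⠿
⠀⠀⠿⠿⠂⠂⠂⠂⠿
⠀⠀⠿⠿⠂⠂⠛⠂⠿
⠀⠀⠿⠿⠿⠿⠂⠿⠿
⠀⠀⠿⠿⠿⠿⠂⠿⠿

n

⠿⠿⠿⠿⠿⠿⠿⠿⠿
⠿⠿⠿⠿⠿⠿⠿⠿⠿
⠀⠀⠿⠿⠿⠿⠿⠿⠿
⠀⠀⠿⠿⠿⠿⠿⠿⠿
⠀⠀⠿⠿⣾⠂⠂⠂⠿
⠀⠀⠿⠿⠂⠂⠶⠂⠿
⠀⠀⠿⠿⠂⠂⠂⠂⠿
⠀⠀⠿⠿⠂⠂⠛⠂⠿
⠀⠀⠿⠿⠿⠿⠂⠿⠿

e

⠿⠿⠿⠿⠿⠿⠿⠿⠿
⠿⠿⠿⠿⠿⠿⠿⠿⠿
⠀⠿⠿⠿⠿⠿⠿⠿⠿
⠀⠿⠿⠿⠿⠿⠿⠿⠿
⠀⠿⠿⠂⣾⠂⠂⠿⠿
⠀⠿⠿⠂⠂⠶⠂⠿⠿
⠀⠿⠿⠂⠂⠂⠂⠿⠿
⠀⠿⠿⠂⠂⠛⠂⠿⠿
⠀⠿⠿⠿⠿⠂⠿⠿⠿

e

⠿⠿⠿⠿⠿⠿⠿⠿⠿
⠿⠿⠿⠿⠿⠿⠿⠿⠿
⠿⠿⠿⠿⠿⠿⠿⠿⠀
⠿⠿⠿⠿⠿⠿⠿⠿⠀
⠿⠿⠂⠂⣾⠂⠿⠿⠀
⠿⠿⠂⠂⠶⠂⠿⠿⠀
⠿⠿⠂⠂⠂⠂⠿⠿⠀
⠿⠿⠂⠂⠛⠂⠿⠿⠀
⠿⠿⠿⠿⠂⠿⠿⠿⠀

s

⠿⠿⠿⠿⠿⠿⠿⠿⠿
⠿⠿⠿⠿⠿⠿⠿⠿⠀
⠿⠿⠿⠿⠿⠿⠿⠿⠀
⠿⠿⠂⠂⠂⠂⠿⠿⠀
⠿⠿⠂⠂⣾⠂⠿⠿⠀
⠿⠿⠂⠂⠂⠂⠿⠿⠀
⠿⠿⠂⠂⠛⠂⠿⠿⠀
⠿⠿⠿⠿⠂⠿⠿⠿⠀
⠿⠿⠿⠿⠂⠿⠿⠿⠀

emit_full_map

⠿⠿⠿⠿⠿⠿⠿⠿
⠿⠿⠿⠿⠿⠿⠿⠿
⠿⠿⠂⠂⠂⠂⠿⠿
⠿⠿⠂⠂⣾⠂⠿⠿
⠿⠿⠂⠂⠂⠂⠿⠿
⠿⠿⠂⠂⠛⠂⠿⠿
⠿⠿⠿⠿⠂⠿⠿⠿
⠿⠿⠿⠿⠂⠿⠿⠿
⠀⠀⠿⠿⠂⠿⠿⠀
⠀⠀⠿⠿⠂⠿⠿⠀

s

⠿⠿⠿⠿⠿⠿⠿⠿⠀
⠿⠿⠿⠿⠿⠿⠿⠿⠀
⠿⠿⠂⠂⠂⠂⠿⠿⠀
⠿⠿⠂⠂⠶⠂⠿⠿⠀
⠿⠿⠂⠂⣾⠂⠿⠿⠀
⠿⠿⠂⠂⠛⠂⠿⠿⠀
⠿⠿⠿⠿⠂⠿⠿⠿⠀
⠿⠿⠿⠿⠂⠿⠿⠿⠀
⠀⠀⠿⠿⠂⠿⠿⠀⠀

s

⠿⠿⠿⠿⠿⠿⠿⠿⠀
⠿⠿⠂⠂⠂⠂⠿⠿⠀
⠿⠿⠂⠂⠶⠂⠿⠿⠀
⠿⠿⠂⠂⠂⠂⠿⠿⠀
⠿⠿⠂⠂⣾⠂⠿⠿⠀
⠿⠿⠿⠿⠂⠿⠿⠿⠀
⠿⠿⠿⠿⠂⠿⠿⠿⠀
⠀⠀⠿⠿⠂⠿⠿⠀⠀
⠀⠀⠿⠿⠂⠿⠿⠀⠀

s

⠿⠿⠂⠂⠂⠂⠿⠿⠀
⠿⠿⠂⠂⠶⠂⠿⠿⠀
⠿⠿⠂⠂⠂⠂⠿⠿⠀
⠿⠿⠂⠂⠛⠂⠿⠿⠀
⠿⠿⠿⠿⣾⠿⠿⠿⠀
⠿⠿⠿⠿⠂⠿⠿⠿⠀
⠀⠀⠿⠿⠂⠿⠿⠀⠀
⠀⠀⠿⠿⠂⠿⠿⠀⠀
⠀⠀⠀⠀⠀⠀⠀⠀⠀

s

⠿⠿⠂⠂⠶⠂⠿⠿⠀
⠿⠿⠂⠂⠂⠂⠿⠿⠀
⠿⠿⠂⠂⠛⠂⠿⠿⠀
⠿⠿⠿⠿⠂⠿⠿⠿⠀
⠿⠿⠿⠿⣾⠿⠿⠿⠀
⠀⠀⠿⠿⠂⠿⠿⠀⠀
⠀⠀⠿⠿⠂⠿⠿⠀⠀
⠀⠀⠀⠀⠀⠀⠀⠀⠀
⠀⠀⠀⠀⠀⠀⠀⠀⠀

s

⠿⠿⠂⠂⠂⠂⠿⠿⠀
⠿⠿⠂⠂⠛⠂⠿⠿⠀
⠿⠿⠿⠿⠂⠿⠿⠿⠀
⠿⠿⠿⠿⠂⠿⠿⠿⠀
⠀⠀⠿⠿⣾⠿⠿⠀⠀
⠀⠀⠿⠿⠂⠿⠿⠀⠀
⠀⠀⠿⠿⠂⠿⠿⠀⠀
⠀⠀⠀⠀⠀⠀⠀⠀⠀
⠀⠀⠀⠀⠀⠀⠀⠀⠀

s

⠿⠿⠂⠂⠛⠂⠿⠿⠀
⠿⠿⠿⠿⠂⠿⠿⠿⠀
⠿⠿⠿⠿⠂⠿⠿⠿⠀
⠀⠀⠿⠿⠂⠿⠿⠀⠀
⠀⠀⠿⠿⣾⠿⠿⠀⠀
⠀⠀⠿⠿⠂⠿⠿⠀⠀
⠀⠀⠿⠿⠂⠿⠿⠀⠀
⠀⠀⠀⠀⠀⠀⠀⠀⠀
⠀⠀⠀⠀⠀⠀⠀⠀⠀

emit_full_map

⠿⠿⠿⠿⠿⠿⠿⠿
⠿⠿⠿⠿⠿⠿⠿⠿
⠿⠿⠂⠂⠂⠂⠿⠿
⠿⠿⠂⠂⠶⠂⠿⠿
⠿⠿⠂⠂⠂⠂⠿⠿
⠿⠿⠂⠂⠛⠂⠿⠿
⠿⠿⠿⠿⠂⠿⠿⠿
⠿⠿⠿⠿⠂⠿⠿⠿
⠀⠀⠿⠿⠂⠿⠿⠀
⠀⠀⠿⠿⣾⠿⠿⠀
⠀⠀⠿⠿⠂⠿⠿⠀
⠀⠀⠿⠿⠂⠿⠿⠀


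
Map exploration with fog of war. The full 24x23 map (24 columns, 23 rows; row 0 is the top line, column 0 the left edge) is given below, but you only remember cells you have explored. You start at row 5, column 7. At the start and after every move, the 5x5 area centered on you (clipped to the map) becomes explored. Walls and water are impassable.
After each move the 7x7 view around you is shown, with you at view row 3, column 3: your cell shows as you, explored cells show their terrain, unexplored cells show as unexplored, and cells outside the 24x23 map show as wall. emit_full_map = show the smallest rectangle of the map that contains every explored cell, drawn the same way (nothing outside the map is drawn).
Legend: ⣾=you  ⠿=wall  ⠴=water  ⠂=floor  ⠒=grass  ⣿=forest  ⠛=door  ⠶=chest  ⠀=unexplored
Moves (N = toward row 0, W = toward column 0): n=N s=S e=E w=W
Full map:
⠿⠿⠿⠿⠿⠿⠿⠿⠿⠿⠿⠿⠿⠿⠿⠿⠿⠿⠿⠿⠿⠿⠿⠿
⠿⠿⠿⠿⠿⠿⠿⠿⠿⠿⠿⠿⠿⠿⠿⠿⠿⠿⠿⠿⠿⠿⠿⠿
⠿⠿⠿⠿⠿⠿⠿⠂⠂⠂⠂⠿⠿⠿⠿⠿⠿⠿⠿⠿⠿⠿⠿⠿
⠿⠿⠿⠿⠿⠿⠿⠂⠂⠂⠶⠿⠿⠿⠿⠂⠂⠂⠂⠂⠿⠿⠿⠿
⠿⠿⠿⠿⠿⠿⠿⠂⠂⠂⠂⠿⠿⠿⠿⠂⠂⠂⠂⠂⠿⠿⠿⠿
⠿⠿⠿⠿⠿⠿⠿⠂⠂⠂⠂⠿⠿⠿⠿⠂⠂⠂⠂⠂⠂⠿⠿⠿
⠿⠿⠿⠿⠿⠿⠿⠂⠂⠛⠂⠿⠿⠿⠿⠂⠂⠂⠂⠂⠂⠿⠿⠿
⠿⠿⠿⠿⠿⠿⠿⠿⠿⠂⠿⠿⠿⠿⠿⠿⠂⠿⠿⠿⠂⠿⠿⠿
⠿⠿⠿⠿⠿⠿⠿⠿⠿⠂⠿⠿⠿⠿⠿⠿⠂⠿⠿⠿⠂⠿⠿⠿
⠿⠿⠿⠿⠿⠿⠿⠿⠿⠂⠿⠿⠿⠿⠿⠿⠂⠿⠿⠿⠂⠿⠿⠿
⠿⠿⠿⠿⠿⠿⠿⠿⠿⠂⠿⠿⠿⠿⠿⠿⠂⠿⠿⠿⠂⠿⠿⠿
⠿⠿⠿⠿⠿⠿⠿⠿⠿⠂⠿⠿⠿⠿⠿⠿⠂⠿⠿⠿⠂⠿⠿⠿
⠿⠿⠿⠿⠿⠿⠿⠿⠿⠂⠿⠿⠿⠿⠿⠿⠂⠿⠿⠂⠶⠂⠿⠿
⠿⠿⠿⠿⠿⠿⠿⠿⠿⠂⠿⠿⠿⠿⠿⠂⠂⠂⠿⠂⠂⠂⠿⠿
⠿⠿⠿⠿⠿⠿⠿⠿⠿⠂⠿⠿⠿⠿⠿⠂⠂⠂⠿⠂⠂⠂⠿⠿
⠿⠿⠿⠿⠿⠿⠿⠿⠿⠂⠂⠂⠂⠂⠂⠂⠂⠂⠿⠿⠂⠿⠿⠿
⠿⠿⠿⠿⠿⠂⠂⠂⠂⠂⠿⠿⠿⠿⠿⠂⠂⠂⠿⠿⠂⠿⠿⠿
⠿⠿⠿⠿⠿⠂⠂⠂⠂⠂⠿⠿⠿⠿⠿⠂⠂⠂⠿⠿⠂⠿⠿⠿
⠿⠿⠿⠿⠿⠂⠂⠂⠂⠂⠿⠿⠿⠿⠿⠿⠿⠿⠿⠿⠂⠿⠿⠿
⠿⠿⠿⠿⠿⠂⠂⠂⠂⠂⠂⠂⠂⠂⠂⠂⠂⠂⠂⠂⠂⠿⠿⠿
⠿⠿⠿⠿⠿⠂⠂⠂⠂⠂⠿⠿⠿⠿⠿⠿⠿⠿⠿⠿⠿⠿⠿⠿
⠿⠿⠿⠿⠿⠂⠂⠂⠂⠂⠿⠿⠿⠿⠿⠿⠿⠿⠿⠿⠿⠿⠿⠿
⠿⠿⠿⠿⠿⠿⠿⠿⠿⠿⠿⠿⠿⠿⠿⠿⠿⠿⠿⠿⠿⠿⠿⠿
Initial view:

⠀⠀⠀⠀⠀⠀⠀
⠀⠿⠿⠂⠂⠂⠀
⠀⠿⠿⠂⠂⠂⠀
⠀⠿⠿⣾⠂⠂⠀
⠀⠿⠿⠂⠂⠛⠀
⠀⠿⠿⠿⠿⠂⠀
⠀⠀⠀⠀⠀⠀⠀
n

⠀⠀⠀⠀⠀⠀⠀
⠀⠿⠿⠂⠂⠂⠀
⠀⠿⠿⠂⠂⠂⠀
⠀⠿⠿⣾⠂⠂⠀
⠀⠿⠿⠂⠂⠂⠀
⠀⠿⠿⠂⠂⠛⠀
⠀⠿⠿⠿⠿⠂⠀

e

⠀⠀⠀⠀⠀⠀⠀
⠿⠿⠂⠂⠂⠂⠀
⠿⠿⠂⠂⠂⠶⠀
⠿⠿⠂⣾⠂⠂⠀
⠿⠿⠂⠂⠂⠂⠀
⠿⠿⠂⠂⠛⠂⠀
⠿⠿⠿⠿⠂⠀⠀

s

⠿⠿⠂⠂⠂⠂⠀
⠿⠿⠂⠂⠂⠶⠀
⠿⠿⠂⠂⠂⠂⠀
⠿⠿⠂⣾⠂⠂⠀
⠿⠿⠂⠂⠛⠂⠀
⠿⠿⠿⠿⠂⠿⠀
⠀⠀⠀⠀⠀⠀⠀

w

⠀⠿⠿⠂⠂⠂⠂
⠀⠿⠿⠂⠂⠂⠶
⠀⠿⠿⠂⠂⠂⠂
⠀⠿⠿⣾⠂⠂⠂
⠀⠿⠿⠂⠂⠛⠂
⠀⠿⠿⠿⠿⠂⠿
⠀⠀⠀⠀⠀⠀⠀

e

⠿⠿⠂⠂⠂⠂⠀
⠿⠿⠂⠂⠂⠶⠀
⠿⠿⠂⠂⠂⠂⠀
⠿⠿⠂⣾⠂⠂⠀
⠿⠿⠂⠂⠛⠂⠀
⠿⠿⠿⠿⠂⠿⠀
⠀⠀⠀⠀⠀⠀⠀

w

⠀⠿⠿⠂⠂⠂⠂
⠀⠿⠿⠂⠂⠂⠶
⠀⠿⠿⠂⠂⠂⠂
⠀⠿⠿⣾⠂⠂⠂
⠀⠿⠿⠂⠂⠛⠂
⠀⠿⠿⠿⠿⠂⠿
⠀⠀⠀⠀⠀⠀⠀


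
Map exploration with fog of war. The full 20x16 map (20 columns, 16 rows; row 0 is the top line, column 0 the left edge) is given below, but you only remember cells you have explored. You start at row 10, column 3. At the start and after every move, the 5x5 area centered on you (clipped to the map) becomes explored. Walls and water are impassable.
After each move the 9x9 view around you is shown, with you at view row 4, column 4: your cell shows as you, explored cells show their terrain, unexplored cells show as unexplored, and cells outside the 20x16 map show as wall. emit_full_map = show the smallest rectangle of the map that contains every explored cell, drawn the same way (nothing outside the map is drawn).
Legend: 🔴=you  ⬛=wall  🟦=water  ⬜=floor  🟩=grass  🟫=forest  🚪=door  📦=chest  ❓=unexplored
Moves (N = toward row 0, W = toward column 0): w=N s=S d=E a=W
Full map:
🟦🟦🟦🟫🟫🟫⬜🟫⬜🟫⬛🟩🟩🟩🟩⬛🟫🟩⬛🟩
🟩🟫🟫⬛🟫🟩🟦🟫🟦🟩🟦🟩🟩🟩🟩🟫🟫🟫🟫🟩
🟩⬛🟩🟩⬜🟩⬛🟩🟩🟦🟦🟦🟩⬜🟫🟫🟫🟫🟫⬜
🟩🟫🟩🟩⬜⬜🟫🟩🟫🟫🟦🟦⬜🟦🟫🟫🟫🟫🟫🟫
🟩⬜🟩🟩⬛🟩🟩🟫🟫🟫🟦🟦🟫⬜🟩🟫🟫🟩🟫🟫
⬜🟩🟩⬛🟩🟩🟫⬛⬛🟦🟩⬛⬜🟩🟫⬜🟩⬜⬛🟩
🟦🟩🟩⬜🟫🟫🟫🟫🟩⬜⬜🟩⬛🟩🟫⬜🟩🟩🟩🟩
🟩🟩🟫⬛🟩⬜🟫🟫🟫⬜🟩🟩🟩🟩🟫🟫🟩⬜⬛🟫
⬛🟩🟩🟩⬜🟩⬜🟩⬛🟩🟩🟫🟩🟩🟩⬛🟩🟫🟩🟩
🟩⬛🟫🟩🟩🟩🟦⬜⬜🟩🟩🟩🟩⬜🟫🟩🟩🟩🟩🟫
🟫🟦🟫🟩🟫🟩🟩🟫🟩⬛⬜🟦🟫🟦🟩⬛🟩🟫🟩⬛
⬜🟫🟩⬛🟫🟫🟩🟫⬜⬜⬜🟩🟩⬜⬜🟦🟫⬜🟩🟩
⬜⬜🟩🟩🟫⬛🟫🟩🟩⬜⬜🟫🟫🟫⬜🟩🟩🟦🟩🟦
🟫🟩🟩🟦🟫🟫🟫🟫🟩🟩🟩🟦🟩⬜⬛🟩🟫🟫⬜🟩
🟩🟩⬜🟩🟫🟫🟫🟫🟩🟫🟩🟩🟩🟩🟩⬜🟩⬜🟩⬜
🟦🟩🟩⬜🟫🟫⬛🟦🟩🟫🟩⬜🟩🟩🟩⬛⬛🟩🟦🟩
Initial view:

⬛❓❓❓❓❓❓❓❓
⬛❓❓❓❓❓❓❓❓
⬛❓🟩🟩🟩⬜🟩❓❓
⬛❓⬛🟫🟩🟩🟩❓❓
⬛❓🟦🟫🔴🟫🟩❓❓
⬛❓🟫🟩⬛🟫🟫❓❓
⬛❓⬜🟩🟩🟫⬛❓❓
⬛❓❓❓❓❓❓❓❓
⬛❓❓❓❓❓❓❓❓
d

❓❓❓❓❓❓❓❓❓
❓❓❓❓❓❓❓❓❓
❓🟩🟩🟩⬜🟩⬜❓❓
❓⬛🟫🟩🟩🟩🟦❓❓
❓🟦🟫🟩🔴🟩🟩❓❓
❓🟫🟩⬛🟫🟫🟩❓❓
❓⬜🟩🟩🟫⬛🟫❓❓
❓❓❓❓❓❓❓❓❓
❓❓❓❓❓❓❓❓❓

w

❓❓❓❓❓❓❓❓❓
❓❓❓❓❓❓❓❓❓
❓❓🟫⬛🟩⬜🟫❓❓
❓🟩🟩🟩⬜🟩⬜❓❓
❓⬛🟫🟩🔴🟩🟦❓❓
❓🟦🟫🟩🟫🟩🟩❓❓
❓🟫🟩⬛🟫🟫🟩❓❓
❓⬜🟩🟩🟫⬛🟫❓❓
❓❓❓❓❓❓❓❓❓

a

⬛❓❓❓❓❓❓❓❓
⬛❓❓❓❓❓❓❓❓
⬛❓🟩🟫⬛🟩⬜🟫❓
⬛❓🟩🟩🟩⬜🟩⬜❓
⬛❓⬛🟫🔴🟩🟩🟦❓
⬛❓🟦🟫🟩🟫🟩🟩❓
⬛❓🟫🟩⬛🟫🟫🟩❓
⬛❓⬜🟩🟩🟫⬛🟫❓
⬛❓❓❓❓❓❓❓❓

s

⬛❓❓❓❓❓❓❓❓
⬛❓🟩🟫⬛🟩⬜🟫❓
⬛❓🟩🟩🟩⬜🟩⬜❓
⬛❓⬛🟫🟩🟩🟩🟦❓
⬛❓🟦🟫🔴🟫🟩🟩❓
⬛❓🟫🟩⬛🟫🟫🟩❓
⬛❓⬜🟩🟩🟫⬛🟫❓
⬛❓❓❓❓❓❓❓❓
⬛❓❓❓❓❓❓❓❓

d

❓❓❓❓❓❓❓❓❓
❓🟩🟫⬛🟩⬜🟫❓❓
❓🟩🟩🟩⬜🟩⬜❓❓
❓⬛🟫🟩🟩🟩🟦❓❓
❓🟦🟫🟩🔴🟩🟩❓❓
❓🟫🟩⬛🟫🟫🟩❓❓
❓⬜🟩🟩🟫⬛🟫❓❓
❓❓❓❓❓❓❓❓❓
❓❓❓❓❓❓❓❓❓

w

❓❓❓❓❓❓❓❓❓
❓❓❓❓❓❓❓❓❓
❓🟩🟫⬛🟩⬜🟫❓❓
❓🟩🟩🟩⬜🟩⬜❓❓
❓⬛🟫🟩🔴🟩🟦❓❓
❓🟦🟫🟩🟫🟩🟩❓❓
❓🟫🟩⬛🟫🟫🟩❓❓
❓⬜🟩🟩🟫⬛🟫❓❓
❓❓❓❓❓❓❓❓❓

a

⬛❓❓❓❓❓❓❓❓
⬛❓❓❓❓❓❓❓❓
⬛❓🟩🟫⬛🟩⬜🟫❓
⬛❓🟩🟩🟩⬜🟩⬜❓
⬛❓⬛🟫🔴🟩🟩🟦❓
⬛❓🟦🟫🟩🟫🟩🟩❓
⬛❓🟫🟩⬛🟫🟫🟩❓
⬛❓⬜🟩🟩🟫⬛🟫❓
⬛❓❓❓❓❓❓❓❓

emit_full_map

🟩🟫⬛🟩⬜🟫
🟩🟩🟩⬜🟩⬜
⬛🟫🔴🟩🟩🟦
🟦🟫🟩🟫🟩🟩
🟫🟩⬛🟫🟫🟩
⬜🟩🟩🟫⬛🟫

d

❓❓❓❓❓❓❓❓❓
❓❓❓❓❓❓❓❓❓
❓🟩🟫⬛🟩⬜🟫❓❓
❓🟩🟩🟩⬜🟩⬜❓❓
❓⬛🟫🟩🔴🟩🟦❓❓
❓🟦🟫🟩🟫🟩🟩❓❓
❓🟫🟩⬛🟫🟫🟩❓❓
❓⬜🟩🟩🟫⬛🟫❓❓
❓❓❓❓❓❓❓❓❓

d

❓❓❓❓❓❓❓❓❓
❓❓❓❓❓❓❓❓❓
🟩🟫⬛🟩⬜🟫🟫❓❓
🟩🟩🟩⬜🟩⬜🟩❓❓
⬛🟫🟩🟩🔴🟦⬜❓❓
🟦🟫🟩🟫🟩🟩🟫❓❓
🟫🟩⬛🟫🟫🟩🟫❓❓
⬜🟩🟩🟫⬛🟫❓❓❓
❓❓❓❓❓❓❓❓❓

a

❓❓❓❓❓❓❓❓❓
❓❓❓❓❓❓❓❓❓
❓🟩🟫⬛🟩⬜🟫🟫❓
❓🟩🟩🟩⬜🟩⬜🟩❓
❓⬛🟫🟩🔴🟩🟦⬜❓
❓🟦🟫🟩🟫🟩🟩🟫❓
❓🟫🟩⬛🟫🟫🟩🟫❓
❓⬜🟩🟩🟫⬛🟫❓❓
❓❓❓❓❓❓❓❓❓

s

❓❓❓❓❓❓❓❓❓
❓🟩🟫⬛🟩⬜🟫🟫❓
❓🟩🟩🟩⬜🟩⬜🟩❓
❓⬛🟫🟩🟩🟩🟦⬜❓
❓🟦🟫🟩🔴🟩🟩🟫❓
❓🟫🟩⬛🟫🟫🟩🟫❓
❓⬜🟩🟩🟫⬛🟫❓❓
❓❓❓❓❓❓❓❓❓
❓❓❓❓❓❓❓❓❓

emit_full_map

🟩🟫⬛🟩⬜🟫🟫
🟩🟩🟩⬜🟩⬜🟩
⬛🟫🟩🟩🟩🟦⬜
🟦🟫🟩🔴🟩🟩🟫
🟫🟩⬛🟫🟫🟩🟫
⬜🟩🟩🟫⬛🟫❓


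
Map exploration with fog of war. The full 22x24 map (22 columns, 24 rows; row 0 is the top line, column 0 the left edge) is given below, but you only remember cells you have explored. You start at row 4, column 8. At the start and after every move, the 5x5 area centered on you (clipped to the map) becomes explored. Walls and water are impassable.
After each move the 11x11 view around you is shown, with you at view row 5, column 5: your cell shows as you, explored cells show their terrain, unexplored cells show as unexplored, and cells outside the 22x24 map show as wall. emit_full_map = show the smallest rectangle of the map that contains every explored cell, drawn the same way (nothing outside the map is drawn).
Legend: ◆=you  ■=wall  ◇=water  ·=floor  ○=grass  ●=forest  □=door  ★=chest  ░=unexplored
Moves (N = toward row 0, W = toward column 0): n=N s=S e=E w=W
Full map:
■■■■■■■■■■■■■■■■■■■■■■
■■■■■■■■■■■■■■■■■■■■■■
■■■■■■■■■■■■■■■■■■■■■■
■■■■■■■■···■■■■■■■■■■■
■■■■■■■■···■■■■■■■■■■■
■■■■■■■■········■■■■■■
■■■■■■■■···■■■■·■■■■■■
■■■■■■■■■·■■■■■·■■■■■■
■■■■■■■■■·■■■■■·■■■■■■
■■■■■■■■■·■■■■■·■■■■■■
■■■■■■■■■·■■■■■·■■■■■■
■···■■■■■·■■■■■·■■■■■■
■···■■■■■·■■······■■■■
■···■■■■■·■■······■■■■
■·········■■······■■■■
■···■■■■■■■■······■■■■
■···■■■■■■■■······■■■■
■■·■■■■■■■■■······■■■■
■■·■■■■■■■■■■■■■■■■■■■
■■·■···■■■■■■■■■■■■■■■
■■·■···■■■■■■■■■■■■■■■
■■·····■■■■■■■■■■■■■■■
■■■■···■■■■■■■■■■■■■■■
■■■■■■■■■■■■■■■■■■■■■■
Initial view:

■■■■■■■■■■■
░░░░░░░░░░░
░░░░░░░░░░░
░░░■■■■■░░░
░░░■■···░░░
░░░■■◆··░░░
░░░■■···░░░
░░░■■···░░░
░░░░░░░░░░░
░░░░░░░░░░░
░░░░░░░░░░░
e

■■■■■■■■■■■
░░░░░░░░░░░
░░░░░░░░░░░
░░■■■■■■░░░
░░■■···■░░░
░░■■·◆·■░░░
░░■■····░░░
░░■■···■░░░
░░░░░░░░░░░
░░░░░░░░░░░
░░░░░░░░░░░

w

■■■■■■■■■■■
░░░░░░░░░░░
░░░░░░░░░░░
░░░■■■■■■░░
░░░■■···■░░
░░░■■◆··■░░
░░░■■····░░
░░░■■···■░░
░░░░░░░░░░░
░░░░░░░░░░░
░░░░░░░░░░░

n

■■■■■■■■■■■
■■■■■■■■■■■
░░░░░░░░░░░
░░░■■■■■░░░
░░░■■■■■■░░
░░░■■◆··■░░
░░░■■···■░░
░░░■■····░░
░░░■■···■░░
░░░░░░░░░░░
░░░░░░░░░░░

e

■■■■■■■■■■■
■■■■■■■■■■■
░░░░░░░░░░░
░░■■■■■■░░░
░░■■■■■■░░░
░░■■·◆·■░░░
░░■■···■░░░
░░■■····░░░
░░■■···■░░░
░░░░░░░░░░░
░░░░░░░░░░░

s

■■■■■■■■■■■
░░░░░░░░░░░
░░■■■■■■░░░
░░■■■■■■░░░
░░■■···■░░░
░░■■·◆·■░░░
░░■■····░░░
░░■■···■░░░
░░░░░░░░░░░
░░░░░░░░░░░
░░░░░░░░░░░

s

░░░░░░░░░░░
░░■■■■■■░░░
░░■■■■■■░░░
░░■■···■░░░
░░■■···■░░░
░░■■·◆··░░░
░░■■···■░░░
░░░■■·■■░░░
░░░░░░░░░░░
░░░░░░░░░░░
░░░░░░░░░░░

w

░░░░░░░░░░░
░░░■■■■■■░░
░░░■■■■■■░░
░░░■■···■░░
░░░■■···■░░
░░░■■◆···░░
░░░■■···■░░
░░░■■■·■■░░
░░░░░░░░░░░
░░░░░░░░░░░
░░░░░░░░░░░

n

■■■■■■■■■■■
░░░░░░░░░░░
░░░■■■■■■░░
░░░■■■■■■░░
░░░■■···■░░
░░░■■◆··■░░
░░░■■····░░
░░░■■···■░░
░░░■■■·■■░░
░░░░░░░░░░░
░░░░░░░░░░░

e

■■■■■■■■■■■
░░░░░░░░░░░
░░■■■■■■░░░
░░■■■■■■░░░
░░■■···■░░░
░░■■·◆·■░░░
░░■■····░░░
░░■■···■░░░
░░■■■·■■░░░
░░░░░░░░░░░
░░░░░░░░░░░

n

■■■■■■■■■■■
■■■■■■■■■■■
░░░░░░░░░░░
░░■■■■■■░░░
░░■■■■■■░░░
░░■■·◆·■░░░
░░■■···■░░░
░░■■····░░░
░░■■···■░░░
░░■■■·■■░░░
░░░░░░░░░░░

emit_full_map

■■■■■■
■■■■■■
■■·◆·■
■■···■
■■····
■■···■
■■■·■■

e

■■■■■■■■■■■
■■■■■■■■■■■
░░░░░░░░░░░
░■■■■■■■░░░
░■■■■■■■░░░
░■■··◆■■░░░
░■■···■■░░░
░■■·····░░░
░■■···■░░░░
░■■■·■■░░░░
░░░░░░░░░░░

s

■■■■■■■■■■■
░░░░░░░░░░░
░■■■■■■■░░░
░■■■■■■■░░░
░■■···■■░░░
░■■··◆■■░░░
░■■·····░░░
░■■···■■░░░
░■■■·■■░░░░
░░░░░░░░░░░
░░░░░░░░░░░

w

■■■■■■■■■■■
░░░░░░░░░░░
░░■■■■■■■░░
░░■■■■■■■░░
░░■■···■■░░
░░■■·◆·■■░░
░░■■·····░░
░░■■···■■░░
░░■■■·■■░░░
░░░░░░░░░░░
░░░░░░░░░░░

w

■■■■■■■■■■■
░░░░░░░░░░░
░░░■■■■■■■░
░░░■■■■■■■░
░░░■■···■■░
░░░■■◆··■■░
░░░■■·····░
░░░■■···■■░
░░░■■■·■■░░
░░░░░░░░░░░
░░░░░░░░░░░

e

■■■■■■■■■■■
░░░░░░░░░░░
░░■■■■■■■░░
░░■■■■■■■░░
░░■■···■■░░
░░■■·◆·■■░░
░░■■·····░░
░░■■···■■░░
░░■■■·■■░░░
░░░░░░░░░░░
░░░░░░░░░░░

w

■■■■■■■■■■■
░░░░░░░░░░░
░░░■■■■■■■░
░░░■■■■■■■░
░░░■■···■■░
░░░■■◆··■■░
░░░■■·····░
░░░■■···■■░
░░░■■■·■■░░
░░░░░░░░░░░
░░░░░░░░░░░

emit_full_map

■■■■■■■
■■■■■■■
■■···■■
■■◆··■■
■■·····
■■···■■
■■■·■■░

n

■■■■■■■■■■■
■■■■■■■■■■■
░░░░░░░░░░░
░░░■■■■■■■░
░░░■■■■■■■░
░░░■■◆··■■░
░░░■■···■■░
░░░■■·····░
░░░■■···■■░
░░░■■■·■■░░
░░░░░░░░░░░

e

■■■■■■■■■■■
■■■■■■■■■■■
░░░░░░░░░░░
░░■■■■■■■░░
░░■■■■■■■░░
░░■■·◆·■■░░
░░■■···■■░░
░░■■·····░░
░░■■···■■░░
░░■■■·■■░░░
░░░░░░░░░░░

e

■■■■■■■■■■■
■■■■■■■■■■■
░░░░░░░░░░░
░■■■■■■■░░░
░■■■■■■■░░░
░■■··◆■■░░░
░■■···■■░░░
░■■·····░░░
░■■···■■░░░
░■■■·■■░░░░
░░░░░░░░░░░

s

■■■■■■■■■■■
░░░░░░░░░░░
░■■■■■■■░░░
░■■■■■■■░░░
░■■···■■░░░
░■■··◆■■░░░
░■■·····░░░
░■■···■■░░░
░■■■·■■░░░░
░░░░░░░░░░░
░░░░░░░░░░░

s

░░░░░░░░░░░
░■■■■■■■░░░
░■■■■■■■░░░
░■■···■■░░░
░■■···■■░░░
░■■··◆··░░░
░■■···■■░░░
░■■■·■■■░░░
░░░░░░░░░░░
░░░░░░░░░░░
░░░░░░░░░░░

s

░■■■■■■■░░░
░■■■■■■■░░░
░■■···■■░░░
░■■···■■░░░
░■■·····░░░
░■■··◆■■░░░
░■■■·■■■░░░
░░░■·■■■░░░
░░░░░░░░░░░
░░░░░░░░░░░
░░░░░░░░░░░

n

░░░░░░░░░░░
░■■■■■■■░░░
░■■■■■■■░░░
░■■···■■░░░
░■■···■■░░░
░■■··◆··░░░
░■■···■■░░░
░■■■·■■■░░░
░░░■·■■■░░░
░░░░░░░░░░░
░░░░░░░░░░░

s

░■■■■■■■░░░
░■■■■■■■░░░
░■■···■■░░░
░■■···■■░░░
░■■·····░░░
░■■··◆■■░░░
░■■■·■■■░░░
░░░■·■■■░░░
░░░░░░░░░░░
░░░░░░░░░░░
░░░░░░░░░░░

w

░░■■■■■■■░░
░░■■■■■■■░░
░░■■···■■░░
░░■■···■■░░
░░■■·····░░
░░■■·◆·■■░░
░░■■■·■■■░░
░░░■■·■■■░░
░░░░░░░░░░░
░░░░░░░░░░░
░░░░░░░░░░░

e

░■■■■■■■░░░
░■■■■■■■░░░
░■■···■■░░░
░■■···■■░░░
░■■·····░░░
░■■··◆■■░░░
░■■■·■■■░░░
░░■■·■■■░░░
░░░░░░░░░░░
░░░░░░░░░░░
░░░░░░░░░░░

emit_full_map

■■■■■■■
■■■■■■■
■■···■■
■■···■■
■■·····
■■··◆■■
■■■·■■■
░■■·■■■

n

░░░░░░░░░░░
░■■■■■■■░░░
░■■■■■■■░░░
░■■···■■░░░
░■■···■■░░░
░■■··◆··░░░
░■■···■■░░░
░■■■·■■■░░░
░░■■·■■■░░░
░░░░░░░░░░░
░░░░░░░░░░░

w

░░░░░░░░░░░
░░■■■■■■■░░
░░■■■■■■■░░
░░■■···■■░░
░░■■···■■░░
░░■■·◆···░░
░░■■···■■░░
░░■■■·■■■░░
░░░■■·■■■░░
░░░░░░░░░░░
░░░░░░░░░░░

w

░░░░░░░░░░░
░░░■■■■■■■░
░░░■■■■■■■░
░░░■■···■■░
░░░■■···■■░
░░░■■◆····░
░░░■■···■■░
░░░■■■·■■■░
░░░░■■·■■■░
░░░░░░░░░░░
░░░░░░░░░░░

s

░░░■■■■■■■░
░░░■■■■■■■░
░░░■■···■■░
░░░■■···■■░
░░░■■·····░
░░░■■◆··■■░
░░░■■■·■■■░
░░░■■■·■■■░
░░░░░░░░░░░
░░░░░░░░░░░
░░░░░░░░░░░

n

░░░░░░░░░░░
░░░■■■■■■■░
░░░■■■■■■■░
░░░■■···■■░
░░░■■···■■░
░░░■■◆····░
░░░■■···■■░
░░░■■■·■■■░
░░░■■■·■■■░
░░░░░░░░░░░
░░░░░░░░░░░

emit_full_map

■■■■■■■
■■■■■■■
■■···■■
■■···■■
■■◆····
■■···■■
■■■·■■■
■■■·■■■
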